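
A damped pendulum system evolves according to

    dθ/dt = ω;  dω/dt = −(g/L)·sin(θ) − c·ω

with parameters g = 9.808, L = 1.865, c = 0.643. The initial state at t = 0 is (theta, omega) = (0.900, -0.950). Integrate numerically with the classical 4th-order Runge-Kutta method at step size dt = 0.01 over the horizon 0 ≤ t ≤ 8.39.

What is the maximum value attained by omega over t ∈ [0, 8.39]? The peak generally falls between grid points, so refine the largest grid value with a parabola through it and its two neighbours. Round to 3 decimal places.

t=0.000: state=(0.900, -0.950)
step 1 (dt=0.01): k1=(-0.950, -3.509), k2=(-0.968, -3.482), k3=(-0.967, -3.482), k4=(-0.985, -3.454); state += dt/6·(k1+2k2+2k3+k4)
t=0.010: state=(0.890, -0.985)
t=0.020: state=(0.880, -1.019)
t=0.030: state=(0.870, -1.053)
continuing one RK4 step at a time; state shown every 50 steps (Δt=0.5):
t=0.500: state=(0.129, -1.795)
t=1.000: state=(-0.552, -0.698)
t=1.500: state=(-0.515, 0.751)
t=2.000: state=(0.009, 1.101)
t=2.500: state=(0.380, 0.266)
t=3.000: state=(0.273, -0.599)
t=3.500: state=(-0.075, -0.637)
t=4.000: state=(-0.252, -0.028)
t=4.500: state=(-0.129, 0.442)
t=5.000: state=(0.090, 0.341)
t=5.500: state=(0.158, -0.074)
t=6.000: state=(0.049, -0.301)
t=6.500: state=(-0.079, -0.163)
t=7.000: state=(-0.093, 0.101)
t=7.500: state=(-0.009, 0.191)
t=8.000: state=(0.061, 0.064)
t=8.390: state=(0.059, -0.066)
largest grid value and its neighbours: omega(1.860)=1.15190, omega(1.870)=1.15203, omega(1.880)=1.15157
parabola through these three points peaks at t≈1.867 with omega≈1.15205

max omega = 1.152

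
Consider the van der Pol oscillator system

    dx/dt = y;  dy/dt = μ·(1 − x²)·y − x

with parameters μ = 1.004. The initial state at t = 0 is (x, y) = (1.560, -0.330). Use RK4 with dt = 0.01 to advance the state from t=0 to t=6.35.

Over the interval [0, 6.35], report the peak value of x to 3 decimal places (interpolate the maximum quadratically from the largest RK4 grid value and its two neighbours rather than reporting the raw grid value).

max x = 2.008

t=0.000: state=(1.560, -0.330)
step 1 (dt=0.01): k1=(-0.330, -1.085), k2=(-0.335, -1.077), k3=(-0.335, -1.077), k4=(-0.341, -1.070); state += dt/6·(k1+2k2+2k3+k4)
t=0.010: state=(1.557, -0.341)
t=0.020: state=(1.553, -0.351)
t=0.030: state=(1.550, -0.362)
continuing one RK4 step at a time; state shown every 25 steps (Δt=0.25):
t=0.250: state=(1.447, -0.564)
t=0.500: state=(1.281, -0.762)
t=0.750: state=(1.065, -0.974)
t=1.000: state=(0.789, -1.244)
t=1.250: state=(0.434, -1.619)
t=1.500: state=(-0.031, -2.111)
t=1.750: state=(-0.618, -2.543)
t=2.000: state=(-1.251, -2.368)
t=2.250: state=(-1.731, -1.391)
t=2.500: state=(-1.948, -0.407)
t=2.750: state=(-1.971, 0.153)
t=3.000: state=(-1.895, 0.428)
t=3.250: state=(-1.767, 0.584)
t=3.500: state=(-1.605, 0.707)
t=3.750: state=(-1.413, 0.837)
t=4.000: state=(-1.184, 1.004)
t=4.250: state=(-0.905, 1.239)
t=4.500: state=(-0.555, 1.584)
t=4.750: state=(-0.101, 2.068)
t=5.000: state=(0.482, 2.570)
t=5.250: state=(1.142, 2.569)
t=5.500: state=(1.685, 1.653)
t=5.750: state=(1.955, 0.563)
t=6.000: state=(2.006, -0.084)
t=6.250: state=(1.942, -0.392)
t=6.350: state=(1.899, -0.468)
largest grid value and its neighbours: x(5.950)=2.00770, x(5.960)=2.00770, x(5.970)=2.00751
parabola through these three points peaks at t≈5.955 with x≈2.00773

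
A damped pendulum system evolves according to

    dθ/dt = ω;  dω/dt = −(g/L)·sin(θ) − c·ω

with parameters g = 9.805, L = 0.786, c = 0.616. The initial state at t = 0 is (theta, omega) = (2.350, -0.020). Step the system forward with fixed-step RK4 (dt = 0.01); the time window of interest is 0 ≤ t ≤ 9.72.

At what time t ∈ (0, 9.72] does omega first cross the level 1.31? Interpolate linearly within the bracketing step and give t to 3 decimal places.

t = 1.320

t=0.000: state=(2.350, -0.020)
step 1 (dt=0.01): k1=(-0.020, -8.863), k2=(-0.064, -8.837), k3=(-0.064, -8.839), k4=(-0.108, -8.814); state += dt/6·(k1+2k2+2k3+k4)
t=0.010: state=(2.349, -0.108)
t=0.020: state=(2.348, -0.196)
t=0.030: state=(2.345, -0.284)
continuing one RK4 step at a time; state shown every 50 steps (Δt=0.5):
t=0.500: state=(1.196, -4.715)
t=1.000: state=(-1.200, -2.754)
t=1.310: state=(-1.427, 1.195)
next step: t=1.320: state=(-1.414, 1.310) — omega has crossed 1.31
linear interpolation between t=1.310 (1.19479) and t=1.320 (1.31042) → t≈1.320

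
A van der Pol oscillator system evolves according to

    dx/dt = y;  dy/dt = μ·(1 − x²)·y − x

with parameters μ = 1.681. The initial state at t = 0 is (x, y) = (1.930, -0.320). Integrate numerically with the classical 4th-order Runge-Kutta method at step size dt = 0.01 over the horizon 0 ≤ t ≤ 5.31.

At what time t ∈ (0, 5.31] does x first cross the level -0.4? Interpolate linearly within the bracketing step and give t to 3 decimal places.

t=0.000: state=(1.930, -0.320)
step 1 (dt=0.01): k1=(-0.320, -0.464), k2=(-0.322, -0.455), k3=(-0.322, -0.456), k4=(-0.325, -0.447); state += dt/6·(k1+2k2+2k3+k4)
t=0.010: state=(1.927, -0.325)
t=0.020: state=(1.924, -0.329)
t=0.030: state=(1.920, -0.333)
continuing one RK4 step at a time; state shown every 20 steps (Δt=0.2):
t=0.200: state=(1.859, -0.388)
t=0.400: state=(1.776, -0.433)
t=0.600: state=(1.685, -0.475)
t=0.800: state=(1.586, -0.522)
t=1.000: state=(1.476, -0.580)
t=1.200: state=(1.353, -0.655)
t=1.400: state=(1.212, -0.759)
t=1.600: state=(1.046, -0.908)
t=1.800: state=(0.844, -1.133)
t=2.000: state=(0.584, -1.488)
t=2.200: state=(0.234, -2.056)
t=2.400: state=(-0.255, -2.862)
t=2.440: state=(-0.373, -3.028)
next step: t=2.450: state=(-0.403, -3.068) — x has crossed -0.4
linear interpolation between t=2.440 (-0.37259) and t=2.450 (-0.40308) → t≈2.449

t = 2.449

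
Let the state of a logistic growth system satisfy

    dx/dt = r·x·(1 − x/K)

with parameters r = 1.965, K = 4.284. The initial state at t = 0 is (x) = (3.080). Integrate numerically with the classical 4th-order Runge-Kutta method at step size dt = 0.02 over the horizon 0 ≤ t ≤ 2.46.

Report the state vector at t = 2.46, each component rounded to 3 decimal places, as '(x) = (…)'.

(x) = (4.271)

t=0.000: state=(3.080)
step 1 (dt=0.02): k1=(1.701), k2=(1.686), k3=(1.686), k4=(1.671); state += dt/6·(k1+2k2+2k3+k4)
t=0.020: state=(3.114)
t=0.040: state=(3.147)
t=0.060: state=(3.179)
continuing one RK4 step at a time; state shown every 5 steps (Δt=0.1):
t=0.100: state=(3.243)
t=0.200: state=(3.390)
t=0.300: state=(3.521)
t=0.400: state=(3.636)
t=0.500: state=(3.737)
t=0.600: state=(3.824)
t=0.700: state=(3.899)
t=0.800: state=(3.962)
t=0.900: state=(4.016)
t=1.000: state=(4.061)
t=1.100: state=(4.099)
t=1.200: state=(4.131)
t=1.300: state=(4.158)
t=1.400: state=(4.180)
t=1.500: state=(4.198)
t=1.600: state=(4.213)
t=1.700: state=(4.225)
t=1.800: state=(4.236)
t=1.900: state=(4.244)
t=2.000: state=(4.251)
t=2.100: state=(4.257)
t=2.200: state=(4.262)
t=2.300: state=(4.266)
t=2.400: state=(4.269)
t=2.460: state=(4.271)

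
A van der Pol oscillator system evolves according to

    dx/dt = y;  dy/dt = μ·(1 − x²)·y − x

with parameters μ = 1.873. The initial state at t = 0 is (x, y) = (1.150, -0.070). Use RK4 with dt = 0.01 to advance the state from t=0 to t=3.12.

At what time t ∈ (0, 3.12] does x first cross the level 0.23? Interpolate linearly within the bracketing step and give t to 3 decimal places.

t=0.000: state=(1.150, -0.070)
step 1 (dt=0.01): k1=(-0.070, -1.108), k2=(-0.076, -1.104), k3=(-0.076, -1.104), k4=(-0.081, -1.101); state += dt/6·(k1+2k2+2k3+k4)
t=0.010: state=(1.149, -0.081)
t=0.020: state=(1.148, -0.092)
t=0.030: state=(1.147, -0.103)
continuing one RK4 step at a time; state shown every 20 steps (Δt=0.2):
t=0.200: state=(1.115, -0.279)
t=0.400: state=(1.040, -0.472)
t=0.600: state=(0.925, -0.676)
t=0.800: state=(0.766, -0.931)
t=1.000: state=(0.546, -1.297)
t=1.200: state=(0.233, -1.868)
next step: t=1.210: state=(0.215, -1.903) — x has crossed 0.23
linear interpolation between t=1.200 (0.23347) and t=1.210 (0.21461) → t≈1.202

t = 1.202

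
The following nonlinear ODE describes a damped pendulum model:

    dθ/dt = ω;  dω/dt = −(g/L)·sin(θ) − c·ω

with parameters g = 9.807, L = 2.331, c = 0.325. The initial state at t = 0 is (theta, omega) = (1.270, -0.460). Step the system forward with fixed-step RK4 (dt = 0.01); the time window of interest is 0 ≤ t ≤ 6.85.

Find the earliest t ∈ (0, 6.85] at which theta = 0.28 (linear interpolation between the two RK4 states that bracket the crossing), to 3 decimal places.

t=0.000: state=(1.270, -0.460)
step 1 (dt=0.01): k1=(-0.460, -3.869), k2=(-0.479, -3.860), k3=(-0.479, -3.860), k4=(-0.499, -3.850); state += dt/6·(k1+2k2+2k3+k4)
t=0.010: state=(1.265, -0.499)
t=0.020: state=(1.260, -0.537)
t=0.030: state=(1.254, -0.575)
continuing one RK4 step at a time; state shown every 25 steps (Δt=0.25):
t=0.250: state=(1.040, -1.353)
t=0.500: state=(0.614, -1.992)
t=0.650: state=(0.300, -2.169)
next step: t=0.660: state=(0.278, -2.174) — theta has crossed 0.28
linear interpolation between t=0.650 (0.29997) and t=0.660 (0.27825) → t≈0.659

t = 0.659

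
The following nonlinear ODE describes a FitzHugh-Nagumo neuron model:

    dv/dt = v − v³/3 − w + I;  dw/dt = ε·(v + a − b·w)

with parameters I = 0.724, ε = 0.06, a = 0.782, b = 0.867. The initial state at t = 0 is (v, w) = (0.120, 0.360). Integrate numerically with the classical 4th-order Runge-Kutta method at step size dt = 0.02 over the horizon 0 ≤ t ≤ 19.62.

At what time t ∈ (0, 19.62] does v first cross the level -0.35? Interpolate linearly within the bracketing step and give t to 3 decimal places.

t=0.000: state=(0.120, 0.360)
step 1 (dt=0.02): k1=(0.483, 0.035), k2=(0.488, 0.036), k3=(0.488, 0.036), k4=(0.492, 0.036); state += dt/6·(k1+2k2+2k3+k4)
t=0.020: state=(0.130, 0.361)
t=0.040: state=(0.140, 0.361)
t=0.060: state=(0.150, 0.362)
continuing one RK4 step at a time; state shown every 50 steps (Δt=1):
t=1.000: state=(0.855, 0.414)
t=2.000: state=(1.626, 0.514)
t=3.000: state=(1.773, 0.635)
t=4.000: state=(1.742, 0.752)
t=5.000: state=(1.690, 0.860)
t=6.000: state=(1.635, 0.959)
t=7.000: state=(1.578, 1.050)
t=8.000: state=(1.520, 1.133)
t=9.000: state=(1.460, 1.208)
t=10.000: state=(1.397, 1.276)
t=11.000: state=(1.331, 1.337)
t=12.000: state=(1.260, 1.391)
t=13.000: state=(1.183, 1.437)
t=14.000: state=(1.094, 1.477)
t=15.000: state=(0.989, 1.509)
t=16.000: state=(0.851, 1.532)
t=17.000: state=(0.646, 1.544)
t=18.000: state=(0.261, 1.539)
t=18.740: state=(-0.337, 1.515)
next step: t=18.760: state=(-0.359, 1.514) — v has crossed -0.35
linear interpolation between t=18.740 (-0.33658) and t=18.760 (-0.35906) → t≈18.752

t = 18.752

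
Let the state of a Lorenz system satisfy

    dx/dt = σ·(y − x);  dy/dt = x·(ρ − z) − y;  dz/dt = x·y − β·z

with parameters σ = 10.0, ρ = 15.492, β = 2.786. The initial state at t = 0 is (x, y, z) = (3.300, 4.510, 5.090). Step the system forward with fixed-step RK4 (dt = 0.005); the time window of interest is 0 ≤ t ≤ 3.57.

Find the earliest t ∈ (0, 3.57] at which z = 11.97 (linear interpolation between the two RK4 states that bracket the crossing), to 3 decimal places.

t = 0.213

t=0.000: state=(3.300, 4.510, 5.090)
step 1 (dt=0.005): k1=(12.100, 29.817, 0.702), k2=(12.543, 30.051, 1.082), k3=(12.538, 30.059, 1.086), k4=(12.976, 30.300, 1.475); state += dt/6·(k1+2k2+2k3+k4)
t=0.005: state=(3.363, 4.660, 5.095)
t=0.010: state=(3.430, 4.813, 5.105)
t=0.015: state=(3.501, 4.968, 5.118)
continuing one RK4 step at a time; state shown every 40 steps (Δt=0.2):
t=0.200: state=(8.550, 11.931, 10.988)
t=0.210: state=(8.884, 12.171, 11.723)
next step: t=0.215: state=(9.046, 12.271, 12.105) — z has crossed 11.97
linear interpolation between t=0.210 (11.72267) and t=0.215 (12.10459) → t≈0.213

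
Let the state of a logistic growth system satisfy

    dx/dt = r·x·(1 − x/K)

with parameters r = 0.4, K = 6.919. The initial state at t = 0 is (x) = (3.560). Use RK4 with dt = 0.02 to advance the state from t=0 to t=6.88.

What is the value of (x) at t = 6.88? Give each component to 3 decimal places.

t=0.000: state=(3.560)
step 1 (dt=0.02): k1=(0.691), k2=(0.691), k3=(0.691), k4=(0.691); state += dt/6·(k1+2k2+2k3+k4)
t=0.020: state=(3.574)
t=0.040: state=(3.588)
t=0.060: state=(3.601)
continuing one RK4 step at a time; state shown every 25 steps (Δt=0.5):
t=0.500: state=(3.904)
t=1.000: state=(4.238)
t=1.500: state=(4.558)
t=2.000: state=(4.859)
t=2.500: state=(5.136)
t=3.000: state=(5.388)
t=3.500: state=(5.613)
t=4.000: state=(5.812)
t=4.500: state=(5.985)
t=5.000: state=(6.136)
t=5.500: state=(6.264)
t=6.000: state=(6.373)
t=6.500: state=(6.466)
t=6.880: state=(6.526)

(x) = (6.526)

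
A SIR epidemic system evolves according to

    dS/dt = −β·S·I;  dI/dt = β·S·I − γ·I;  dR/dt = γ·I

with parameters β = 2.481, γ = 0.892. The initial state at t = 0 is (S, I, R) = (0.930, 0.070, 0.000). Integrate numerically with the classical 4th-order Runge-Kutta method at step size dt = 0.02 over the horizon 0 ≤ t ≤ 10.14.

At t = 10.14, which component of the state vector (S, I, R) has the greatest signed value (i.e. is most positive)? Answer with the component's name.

largest component: R

t=0.000: state=(0.930, 0.070, 0.000)
step 1 (dt=0.02): k1=(-0.162, 0.099, 0.062), k2=(-0.164, 0.100, 0.063), k3=(-0.164, 0.100, 0.063), k4=(-0.166, 0.101, 0.064); state += dt/6·(k1+2k2+2k3+k4)
t=0.020: state=(0.927, 0.072, 0.001)
t=0.040: state=(0.923, 0.074, 0.003)
t=0.060: state=(0.920, 0.076, 0.004)
continuing one RK4 step at a time; state shown every 25 steps (Δt=0.5):
t=0.500: state=(0.822, 0.134, 0.044)
t=1.000: state=(0.662, 0.216, 0.122)
t=1.500: state=(0.485, 0.281, 0.234)
t=2.000: state=(0.337, 0.298, 0.365)
t=2.500: state=(0.236, 0.271, 0.493)
t=3.000: state=(0.173, 0.223, 0.604)
t=3.500: state=(0.136, 0.172, 0.692)
t=4.000: state=(0.113, 0.129, 0.759)
t=4.500: state=(0.098, 0.094, 0.808)
t=5.000: state=(0.089, 0.067, 0.844)
t=5.500: state=(0.083, 0.048, 0.869)
t=6.000: state=(0.079, 0.034, 0.887)
t=6.500: state=(0.076, 0.024, 0.900)
t=7.000: state=(0.074, 0.017, 0.909)
t=7.500: state=(0.073, 0.012, 0.915)
t=8.000: state=(0.072, 0.008, 0.920)
t=8.500: state=(0.071, 0.006, 0.923)
t=9.000: state=(0.071, 0.004, 0.925)
t=9.500: state=(0.071, 0.003, 0.926)
t=10.000: state=(0.070, 0.002, 0.928)
t=10.140: state=(0.070, 0.002, 0.928)
compare at T: S=0.070, I=0.002, R=0.928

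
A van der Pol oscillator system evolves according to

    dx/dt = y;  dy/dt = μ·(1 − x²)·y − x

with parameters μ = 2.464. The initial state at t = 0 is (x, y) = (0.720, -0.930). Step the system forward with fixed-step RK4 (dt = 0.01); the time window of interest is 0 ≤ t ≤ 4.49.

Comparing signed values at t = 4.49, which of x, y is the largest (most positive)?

t=0.000: state=(0.720, -0.930)
step 1 (dt=0.01): k1=(-0.930, -1.824), k2=(-0.939, -1.845), k3=(-0.939, -1.845), k4=(-0.948, -1.868); state += dt/6·(k1+2k2+2k3+k4)
t=0.010: state=(0.711, -0.948)
t=0.020: state=(0.701, -0.967)
t=0.030: state=(0.691, -0.987)
continuing one RK4 step at a time; state shown every 20 steps (Δt=0.2):
t=0.200: state=(0.490, -1.409)
t=0.400: state=(0.132, -2.263)
t=0.600: state=(-0.449, -3.591)
t=0.800: state=(-1.241, -3.878)
t=1.000: state=(-1.811, -1.663)
t=1.200: state=(-1.975, -0.235)
t=1.400: state=(-1.974, 0.154)
t=1.600: state=(-1.931, 0.251)
t=1.800: state=(-1.877, 0.283)
t=2.000: state=(-1.819, 0.303)
t=2.200: state=(-1.756, 0.323)
t=2.400: state=(-1.690, 0.344)
t=2.600: state=(-1.618, 0.370)
t=2.800: state=(-1.541, 0.402)
t=3.000: state=(-1.457, 0.443)
t=3.200: state=(-1.363, 0.497)
t=3.400: state=(-1.257, 0.571)
t=3.600: state=(-1.133, 0.679)
t=3.800: state=(-0.981, 0.847)
t=4.000: state=(-0.786, 1.128)
t=4.200: state=(-0.515, 1.641)
t=4.400: state=(-0.099, 2.619)
t=4.490: state=(0.165, 3.262)
compare at T: x=0.165, y=3.262

largest component: y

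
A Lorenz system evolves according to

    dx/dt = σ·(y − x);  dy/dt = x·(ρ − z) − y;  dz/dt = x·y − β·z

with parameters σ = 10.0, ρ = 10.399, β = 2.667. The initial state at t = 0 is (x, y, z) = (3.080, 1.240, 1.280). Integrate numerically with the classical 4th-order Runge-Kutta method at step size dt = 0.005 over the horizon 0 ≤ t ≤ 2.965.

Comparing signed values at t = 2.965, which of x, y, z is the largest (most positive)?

largest component: z

t=0.000: state=(3.080, 1.240, 1.280)
step 1 (dt=0.005): k1=(-18.400, 26.847, 0.405), k2=(-17.269, 26.357, 0.549), k3=(-17.309, 26.383, 0.548), k4=(-16.215, 25.917, 0.686); state += dt/6·(k1+2k2+2k3+k4)
t=0.005: state=(2.994, 1.372, 1.283)
t=0.010: state=(2.918, 1.499, 1.287)
t=0.015: state=(2.851, 1.623, 1.292)
continuing one RK4 step at a time; state shown every 20 steps (Δt=0.1):
t=0.100: state=(2.756, 3.449, 1.556)
t=0.200: state=(4.020, 5.766, 2.563)
t=0.300: state=(6.094, 8.372, 5.174)
t=0.400: state=(8.115, 9.542, 9.825)
t=0.500: state=(8.333, 7.228, 13.901)
t=0.600: state=(6.303, 3.754, 14.159)
t=0.700: state=(3.956, 2.022, 12.060)
t=0.800: state=(2.560, 1.668, 9.727)
t=0.900: state=(2.051, 1.863, 7.791)
t=1.000: state=(2.095, 2.343, 6.342)
t=1.100: state=(2.519, 3.117, 5.406)
t=1.200: state=(3.295, 4.254, 5.081)
t=1.300: state=(4.430, 5.724, 5.598)
t=1.400: state=(5.793, 7.142, 7.233)
t=1.500: state=(6.893, 7.605, 9.774)
t=1.600: state=(7.008, 6.498, 11.910)
t=1.700: state=(6.020, 4.706, 12.333)
t=1.800: state=(4.696, 3.486, 11.324)
t=1.900: state=(3.744, 3.072, 9.847)
t=2.000: state=(3.343, 3.196, 8.492)
t=2.100: state=(3.409, 3.670, 7.507)
t=2.200: state=(3.835, 4.412, 7.030)
t=2.300: state=(4.530, 5.320, 7.179)
t=2.400: state=(5.349, 6.149, 8.016)
t=2.500: state=(6.018, 6.496, 9.352)
t=2.600: state=(6.211, 6.096, 10.599)
t=2.700: state=(5.821, 5.206, 11.119)
t=2.800: state=(5.115, 4.388, 10.800)
t=2.900: state=(4.476, 3.960, 10.000)
t=2.965: state=(4.207, 3.899, 9.419)
compare at T: x=4.207, y=3.899, z=9.419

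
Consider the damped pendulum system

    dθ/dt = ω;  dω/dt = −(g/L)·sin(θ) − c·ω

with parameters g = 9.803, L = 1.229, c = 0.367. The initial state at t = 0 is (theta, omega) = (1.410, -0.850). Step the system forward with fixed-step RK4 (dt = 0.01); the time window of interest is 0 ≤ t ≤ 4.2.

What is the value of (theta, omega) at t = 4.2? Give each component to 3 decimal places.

t=0.000: state=(1.410, -0.850)
step 1 (dt=0.01): k1=(-0.850, -7.562), k2=(-0.888, -7.542), k3=(-0.888, -7.542), k4=(-0.925, -7.522); state += dt/6·(k1+2k2+2k3+k4)
t=0.010: state=(1.401, -0.925)
t=0.020: state=(1.391, -1.000)
t=0.030: state=(1.381, -1.075)
continuing one RK4 step at a time; state shown every 20 steps (Δt=0.2):
t=0.200: state=(1.095, -2.255)
t=0.400: state=(0.537, -3.214)
t=0.600: state=(-0.130, -3.288)
t=0.800: state=(-0.713, -2.409)
t=1.000: state=(-1.061, -1.028)
t=1.200: state=(-1.120, 0.425)
t=1.400: state=(-0.902, 1.712)
t=1.600: state=(-0.464, 2.567)
t=1.800: state=(0.075, 2.677)
t=2.000: state=(0.553, 1.996)
t=2.200: state=(0.842, 0.845)
t=2.400: state=(0.885, -0.404)
t=2.600: state=(0.691, -1.483)
t=2.800: state=(0.321, -2.131)
t=3.000: state=(-0.117, -2.131)
t=3.200: state=(-0.489, -1.505)
t=3.400: state=(-0.695, -0.519)
t=3.600: state=(-0.693, 0.522)
t=3.800: state=(-0.499, 1.364)
t=4.000: state=(-0.176, 1.782)
t=4.200: state=(0.176, 1.649)

(theta, omega) = (0.176, 1.649)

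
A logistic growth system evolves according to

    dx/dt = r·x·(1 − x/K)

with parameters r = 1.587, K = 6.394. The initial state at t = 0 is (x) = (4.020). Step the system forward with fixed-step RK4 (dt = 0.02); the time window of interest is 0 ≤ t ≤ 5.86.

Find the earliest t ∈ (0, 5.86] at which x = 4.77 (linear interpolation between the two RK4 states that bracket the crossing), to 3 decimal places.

t = 0.347

t=0.000: state=(4.020)
step 1 (dt=0.02): k1=(2.369), k2=(2.359), k3=(2.359), k4=(2.349); state += dt/6·(k1+2k2+2k3+k4)
t=0.020: state=(4.067)
t=0.040: state=(4.114)
t=0.060: state=(4.160)
continuing one RK4 step at a time; state shown every 10 steps (Δt=0.2):
t=0.200: state=(4.472)
t=0.340: state=(4.756)
next step: t=0.360: state=(4.795) — x has crossed 4.77
linear interpolation between t=0.340 (4.75643) and t=0.360 (4.79480) → t≈0.347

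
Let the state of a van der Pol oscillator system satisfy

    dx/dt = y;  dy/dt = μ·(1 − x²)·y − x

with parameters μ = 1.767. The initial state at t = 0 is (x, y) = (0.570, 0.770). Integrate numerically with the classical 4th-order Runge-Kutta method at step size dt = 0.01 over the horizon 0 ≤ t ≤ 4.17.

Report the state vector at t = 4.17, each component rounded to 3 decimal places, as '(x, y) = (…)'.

t=0.000: state=(0.570, 0.770)
step 1 (dt=0.01): k1=(0.770, 0.349), k2=(0.772, 0.341), k3=(0.772, 0.341), k4=(0.773, 0.333); state += dt/6·(k1+2k2+2k3+k4)
t=0.010: state=(0.578, 0.773)
t=0.020: state=(0.585, 0.777)
t=0.030: state=(0.593, 0.780)
continuing one RK4 step at a time; state shown every 20 steps (Δt=0.2):
t=0.200: state=(0.729, 0.802)
t=0.400: state=(0.884, 0.736)
t=0.600: state=(1.016, 0.568)
t=0.800: state=(1.107, 0.334)
t=1.000: state=(1.149, 0.088)
t=1.200: state=(1.143, -0.139)
t=1.400: state=(1.095, -0.342)
t=1.600: state=(1.007, -0.537)
t=1.800: state=(0.879, -0.751)
t=2.000: state=(0.703, -1.026)
t=2.200: state=(0.460, -1.425)
t=2.400: state=(0.119, -2.032)
t=2.600: state=(-0.367, -2.837)
t=2.800: state=(-0.993, -3.262)
t=3.000: state=(-1.573, -2.310)
t=3.200: state=(-1.884, -0.864)
t=3.400: state=(-1.967, -0.080)
t=3.600: state=(-1.948, 0.219)
t=3.800: state=(-1.891, 0.333)
t=4.000: state=(-1.818, 0.390)
t=4.170: state=(-1.749, 0.426)

(x, y) = (-1.749, 0.426)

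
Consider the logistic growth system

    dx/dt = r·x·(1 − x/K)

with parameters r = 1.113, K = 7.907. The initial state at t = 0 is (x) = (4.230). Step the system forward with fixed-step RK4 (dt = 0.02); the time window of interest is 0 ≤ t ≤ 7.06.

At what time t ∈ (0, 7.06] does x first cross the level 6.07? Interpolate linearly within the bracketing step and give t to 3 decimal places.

t=0.000: state=(4.230)
step 1 (dt=0.02): k1=(2.189), k2=(2.188), k3=(2.188), k4=(2.186); state += dt/6·(k1+2k2+2k3+k4)
t=0.020: state=(4.274)
t=0.040: state=(4.317)
t=0.060: state=(4.361)
continuing one RK4 step at a time; state shown every 25 steps (Δt=0.5):
t=0.500: state=(5.277)
t=0.940: state=(6.057)
next step: t=0.960: state=(6.089) — x has crossed 6.07
linear interpolation between t=0.940 (6.05742) and t=0.960 (6.08877) → t≈0.948

t = 0.948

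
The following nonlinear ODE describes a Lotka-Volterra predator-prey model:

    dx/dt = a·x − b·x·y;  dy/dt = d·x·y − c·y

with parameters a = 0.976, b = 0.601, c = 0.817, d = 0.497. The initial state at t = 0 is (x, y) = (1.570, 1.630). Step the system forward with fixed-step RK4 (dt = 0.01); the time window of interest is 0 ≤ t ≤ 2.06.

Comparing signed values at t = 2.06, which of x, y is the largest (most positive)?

t=0.000: state=(1.570, 1.630)
step 1 (dt=0.01): k1=(-0.006, -0.060), k2=(-0.005, -0.060), k3=(-0.005, -0.060), k4=(-0.005, -0.060); state += dt/6·(k1+2k2+2k3+k4)
t=0.010: state=(1.570, 1.629)
t=0.020: state=(1.570, 1.629)
t=0.030: state=(1.570, 1.628)
continuing one RK4 step at a time; state shown every 10 steps (Δt=0.1):
t=0.100: state=(1.570, 1.624)
t=0.200: state=(1.570, 1.618)
t=0.300: state=(1.571, 1.612)
t=0.400: state=(1.572, 1.606)
t=0.500: state=(1.574, 1.601)
t=0.600: state=(1.577, 1.595)
t=0.700: state=(1.580, 1.590)
t=0.800: state=(1.583, 1.585)
t=0.900: state=(1.587, 1.580)
t=1.000: state=(1.591, 1.576)
t=1.100: state=(1.596, 1.572)
t=1.200: state=(1.601, 1.569)
t=1.300: state=(1.607, 1.566)
t=1.400: state=(1.612, 1.563)
t=1.500: state=(1.619, 1.561)
t=1.600: state=(1.625, 1.559)
t=1.700: state=(1.631, 1.558)
t=1.800: state=(1.638, 1.557)
t=1.900: state=(1.644, 1.557)
t=2.000: state=(1.651, 1.557)
t=2.060: state=(1.655, 1.558)
compare at T: x=1.655, y=1.558

largest component: x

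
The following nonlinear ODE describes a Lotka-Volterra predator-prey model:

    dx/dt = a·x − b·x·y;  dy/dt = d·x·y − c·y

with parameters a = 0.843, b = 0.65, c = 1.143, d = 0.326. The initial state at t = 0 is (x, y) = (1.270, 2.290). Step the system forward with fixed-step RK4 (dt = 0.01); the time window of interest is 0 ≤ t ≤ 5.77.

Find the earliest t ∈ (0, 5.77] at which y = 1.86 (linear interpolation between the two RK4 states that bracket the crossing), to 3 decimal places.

t = 0.274

t=0.000: state=(1.270, 2.290)
step 1 (dt=0.01): k1=(-0.820, -1.669), k2=(-0.810, -1.666), k3=(-0.810, -1.666), k4=(-0.801, -1.663); state += dt/6·(k1+2k2+2k3+k4)
t=0.010: state=(1.262, 2.273)
t=0.020: state=(1.254, 2.257)
t=0.030: state=(1.246, 2.240)
continuing one RK4 step at a time; state shown every 20 steps (Δt=0.2):
t=0.200: state=(1.140, 1.970)
t=0.270: state=(1.108, 1.866)
next step: t=0.280: state=(1.104, 1.851) — y has crossed 1.86
linear interpolation between t=0.270 (1.86601) and t=0.280 (1.85146) → t≈0.274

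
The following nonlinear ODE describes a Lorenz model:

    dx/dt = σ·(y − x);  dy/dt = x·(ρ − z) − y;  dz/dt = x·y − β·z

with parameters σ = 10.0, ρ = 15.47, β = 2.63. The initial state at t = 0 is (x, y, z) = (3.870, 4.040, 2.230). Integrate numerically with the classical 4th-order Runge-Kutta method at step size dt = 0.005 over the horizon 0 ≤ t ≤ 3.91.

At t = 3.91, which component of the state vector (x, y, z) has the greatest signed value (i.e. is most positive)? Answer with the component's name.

largest component: z

t=0.000: state=(3.870, 4.040, 2.230)
step 1 (dt=0.005): k1=(1.700, 47.199, 9.770), k2=(2.837, 47.042, 10.180), k3=(2.805, 47.076, 10.188), k4=(3.914, 46.951, 10.607); state += dt/6·(k1+2k2+2k3+k4)
t=0.005: state=(3.884, 4.275, 2.281)
t=0.010: state=(3.909, 4.510, 2.336)
t=0.015: state=(3.944, 4.744, 2.396)
continuing one RK4 step at a time; state shown every 40 steps (Δt=0.2):
t=0.200: state=(9.714, 13.755, 11.547)
t=0.400: state=(7.832, 2.437, 22.311)
t=0.600: state=(0.985, -0.248, 13.428)
t=0.800: state=(0.119, 0.063, 7.930)
t=1.000: state=(0.175, 0.267, 4.690)
t=1.200: state=(0.580, 0.955, 2.806)
t=1.400: state=(2.227, 3.760, 2.150)
t=1.600: state=(8.148, 12.498, 8.145)
t=1.800: state=(9.732, 4.895, 23.425)
t=2.000: state=(1.478, -0.389, 14.791)
t=2.200: state=(0.063, -0.082, 8.722)
t=2.400: state=(-0.058, -0.097, 5.155)
t=2.600: state=(-0.200, -0.328, 3.050)
t=2.800: state=(-0.761, -1.288, 1.860)
t=3.000: state=(-3.109, -5.291, 2.049)
t=3.200: state=(-10.427, -14.378, 13.068)
t=3.400: state=(-6.949, -1.347, 21.864)
t=3.600: state=(-0.558, 0.493, 12.896)
t=3.800: state=(0.288, 0.473, 7.623)
t=3.910: state=(0.523, 0.796, 5.732)
compare at T: x=0.523, y=0.796, z=5.732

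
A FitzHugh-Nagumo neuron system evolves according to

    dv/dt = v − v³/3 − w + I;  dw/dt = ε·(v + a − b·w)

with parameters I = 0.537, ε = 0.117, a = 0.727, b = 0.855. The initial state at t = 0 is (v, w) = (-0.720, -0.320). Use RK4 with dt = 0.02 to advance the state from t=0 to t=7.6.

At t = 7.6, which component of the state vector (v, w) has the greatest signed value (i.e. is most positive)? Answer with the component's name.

largest component: v

t=0.000: state=(-0.720, -0.320)
step 1 (dt=0.02): k1=(0.261, 0.033), k2=(0.262, 0.033), k3=(0.262, 0.033), k4=(0.263, 0.033); state += dt/6·(k1+2k2+2k3+k4)
t=0.020: state=(-0.715, -0.319)
t=0.040: state=(-0.709, -0.319)
t=0.060: state=(-0.704, -0.318)
continuing one RK4 step at a time; state shown every 25 steps (Δt=0.5):
t=0.500: state=(-0.575, -0.300)
t=1.000: state=(-0.386, -0.271)
t=1.500: state=(-0.118, -0.232)
t=2.000: state=(0.288, -0.175)
t=2.500: state=(0.869, -0.092)
t=3.000: state=(1.456, 0.021)
t=3.500: state=(1.763, 0.155)
t=4.000: state=(1.835, 0.292)
t=4.500: state=(1.818, 0.424)
t=5.000: state=(1.774, 0.547)
t=5.500: state=(1.723, 0.662)
t=6.000: state=(1.668, 0.768)
t=6.500: state=(1.612, 0.865)
t=7.000: state=(1.555, 0.955)
t=7.500: state=(1.496, 1.037)
t=7.600: state=(1.484, 1.052)
compare at T: v=1.484, w=1.052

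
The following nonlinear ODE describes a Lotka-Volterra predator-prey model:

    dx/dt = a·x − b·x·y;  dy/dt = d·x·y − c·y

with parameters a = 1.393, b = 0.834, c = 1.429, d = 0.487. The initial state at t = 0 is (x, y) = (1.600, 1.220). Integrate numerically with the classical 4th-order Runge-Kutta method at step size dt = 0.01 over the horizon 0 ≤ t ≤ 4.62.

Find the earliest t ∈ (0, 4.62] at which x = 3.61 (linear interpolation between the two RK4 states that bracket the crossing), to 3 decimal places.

t=0.000: state=(1.600, 1.220)
step 1 (dt=0.01): k1=(0.601, -0.793), k2=(0.607, -0.788), k3=(0.607, -0.788), k4=(0.614, -0.784); state += dt/6·(k1+2k2+2k3+k4)
t=0.010: state=(1.606, 1.212)
t=0.020: state=(1.612, 1.204)
t=0.030: state=(1.619, 1.197)
continuing one RK4 step at a time; state shown every 20 steps (Δt=0.2):
t=0.200: state=(1.746, 1.079)
t=0.400: state=(1.946, 0.970)
t=0.600: state=(2.202, 0.891)
t=0.800: state=(2.519, 0.842)
t=1.000: state=(2.898, 0.824)
t=1.200: state=(3.335, 0.838)
t=1.310: state=(3.596, 0.862)
next step: t=1.320: state=(3.620, 0.865) — x has crossed 3.61
linear interpolation between t=1.310 (3.59591) and t=1.320 (3.62019) → t≈1.316

t = 1.316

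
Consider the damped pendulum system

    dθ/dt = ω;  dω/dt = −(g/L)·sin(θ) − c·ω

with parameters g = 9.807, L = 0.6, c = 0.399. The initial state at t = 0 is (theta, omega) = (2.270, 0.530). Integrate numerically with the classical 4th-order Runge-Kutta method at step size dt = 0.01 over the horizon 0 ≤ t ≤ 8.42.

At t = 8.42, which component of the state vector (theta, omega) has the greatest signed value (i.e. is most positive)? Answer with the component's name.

largest component: omega

t=0.000: state=(2.270, 0.530)
step 1 (dt=0.01): k1=(0.530, -12.721), k2=(0.466, -12.668), k3=(0.467, -12.671), k4=(0.403, -12.621); state += dt/6·(k1+2k2+2k3+k4)
t=0.010: state=(2.275, 0.403)
t=0.020: state=(2.278, 0.278)
t=0.030: state=(2.280, 0.153)
continuing one RK4 step at a time; state shown every 50 steps (Δt=0.5):
t=0.500: state=(0.908, -6.080)
t=1.000: state=(-1.652, -1.654)
t=1.500: state=(-0.532, 5.454)
t=2.000: state=(1.397, 0.369)
t=2.500: state=(-0.092, -4.736)
t=3.000: state=(-1.072, 1.574)
t=3.500: state=(0.620, 2.946)
t=4.000: state=(0.523, -3.013)
t=4.500: state=(-0.803, -0.586)
t=5.000: state=(0.094, 2.899)
t=5.500: state=(0.589, -1.396)
t=6.000: state=(-0.481, -1.370)
t=6.500: state=(-0.141, 2.144)
t=7.000: state=(0.491, -0.404)
t=7.500: state=(-0.245, -1.452)
t=8.000: state=(-0.219, 1.411)
t=8.420: state=(0.334, 0.593)
compare at T: theta=0.334, omega=0.593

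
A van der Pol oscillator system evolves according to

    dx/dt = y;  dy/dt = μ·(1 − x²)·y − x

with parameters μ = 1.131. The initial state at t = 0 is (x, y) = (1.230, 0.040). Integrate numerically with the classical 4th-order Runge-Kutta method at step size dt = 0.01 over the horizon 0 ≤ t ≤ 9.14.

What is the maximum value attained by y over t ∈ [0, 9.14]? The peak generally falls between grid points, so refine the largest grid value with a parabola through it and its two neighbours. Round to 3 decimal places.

max y = 2.807

t=0.000: state=(1.230, 0.040)
step 1 (dt=0.01): k1=(0.040, -1.253), k2=(0.034, -1.250), k3=(0.034, -1.250), k4=(0.028, -1.246); state += dt/6·(k1+2k2+2k3+k4)
t=0.010: state=(1.230, 0.028)
t=0.020: state=(1.231, 0.015)
t=0.030: state=(1.231, 0.003)
continuing one RK4 step at a time; state shown every 50 steps (Δt=0.5):
t=0.500: state=(1.108, -0.505)
t=1.000: state=(0.728, -1.037)
t=1.500: state=(0.013, -1.904)
t=2.000: state=(-1.144, -2.377)
t=2.500: state=(-1.878, -0.476)
t=3.000: state=(-1.849, 0.390)
t=3.500: state=(-1.580, 0.661)
t=4.000: state=(-1.184, 0.945)
t=4.500: state=(-0.586, 1.526)
t=5.000: state=(0.445, 2.642)
t=5.500: state=(1.701, 1.684)
t=6.000: state=(2.004, -0.118)
t=6.500: state=(1.820, -0.528)
t=7.000: state=(1.506, -0.732)
t=7.500: state=(1.069, -1.050)
t=8.000: state=(0.392, -1.758)
t=8.500: state=(-0.774, -2.807)
t=9.000: state=(-1.868, -1.061)
t=9.140: state=(-1.973, -0.472)
largest grid value and its neighbours: y(5.140)=2.80645, y(5.150)=2.80720, y(5.160)=2.80614
parabola through these three points peaks at t≈5.149 with y≈2.80721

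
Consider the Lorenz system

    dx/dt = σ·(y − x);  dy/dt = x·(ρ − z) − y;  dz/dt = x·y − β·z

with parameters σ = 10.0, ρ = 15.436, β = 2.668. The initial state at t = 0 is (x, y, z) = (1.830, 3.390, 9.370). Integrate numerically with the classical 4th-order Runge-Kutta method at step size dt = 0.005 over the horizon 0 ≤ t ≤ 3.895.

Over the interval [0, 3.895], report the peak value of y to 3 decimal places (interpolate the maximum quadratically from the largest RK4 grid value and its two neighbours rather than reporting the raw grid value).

t=0.000: state=(1.830, 3.390, 9.370)
step 1 (dt=0.005): k1=(15.600, 7.711, -18.795), k2=(15.403, 8.016, -18.502), k3=(15.415, 8.011, -18.504), k4=(15.230, 8.315, -18.211); state += dt/6·(k1+2k2+2k3+k4)
t=0.005: state=(1.907, 3.430, 9.277)
t=0.010: state=(1.982, 3.473, 9.188)
t=0.015: state=(2.056, 3.519, 9.101)
continuing one RK4 step at a time; state shown every 40 steps (Δt=0.2):
t=0.200: state=(5.036, 7.162, 8.380)
t=0.400: state=(9.326, 10.221, 16.407)
t=0.600: state=(6.091, 3.415, 18.110)
t=0.800: state=(3.124, 2.837, 12.329)
t=1.000: state=(4.177, 5.438, 9.427)
t=1.200: state=(7.707, 9.492, 12.960)
t=1.400: state=(7.824, 5.990, 18.483)
t=1.600: state=(4.268, 3.284, 14.481)
t=1.800: state=(4.147, 4.870, 10.886)
t=2.000: state=(6.683, 8.244, 12.076)
t=2.200: state=(8.055, 7.326, 17.294)
t=2.400: state=(5.274, 4.043, 15.592)
t=2.600: state=(4.427, 4.764, 12.097)
t=2.800: state=(6.176, 7.403, 12.135)
t=3.000: state=(7.763, 7.646, 16.148)
t=3.200: state=(5.928, 4.787, 15.963)
t=3.400: state=(4.788, 4.861, 12.983)
t=3.600: state=(5.945, 6.879, 12.461)
t=3.800: state=(7.396, 7.549, 15.371)
t=3.895: state=(7.159, 6.541, 16.282)
largest grid value and its neighbours: y(0.355)=10.60287, y(0.360)=10.60795, y(0.365)=10.60154
parabola through these three points peaks at t≈0.360 with y≈10.60797

max y = 10.608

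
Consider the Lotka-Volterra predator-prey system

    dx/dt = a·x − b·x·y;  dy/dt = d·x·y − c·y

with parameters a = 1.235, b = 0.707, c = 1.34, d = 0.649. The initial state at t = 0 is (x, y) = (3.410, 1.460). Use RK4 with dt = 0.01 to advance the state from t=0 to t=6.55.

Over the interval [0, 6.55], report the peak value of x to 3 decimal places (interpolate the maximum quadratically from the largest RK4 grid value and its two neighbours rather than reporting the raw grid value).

max x = 3.482

t=0.000: state=(3.410, 1.460)
step 1 (dt=0.01): k1=(0.691, 1.275), k2=(0.677, 1.284), k3=(0.677, 1.284), k4=(0.662, 1.292); state += dt/6·(k1+2k2+2k3+k4)
t=0.010: state=(3.417, 1.473)
t=0.020: state=(3.423, 1.486)
t=0.030: state=(3.429, 1.499)
continuing one RK4 step at a time; state shown every 25 steps (Δt=0.25):
t=0.250: state=(3.477, 1.832)
t=0.500: state=(3.294, 2.277)
t=0.750: state=(2.887, 2.696)
t=1.000: state=(2.378, 2.957)
t=1.250: state=(1.908, 2.991)
t=1.500: state=(1.550, 2.827)
t=1.750: state=(1.311, 2.547)
t=2.000: state=(1.171, 2.226)
t=2.250: state=(1.106, 1.913)
t=2.500: state=(1.101, 1.636)
t=2.750: state=(1.147, 1.404)
t=3.000: state=(1.240, 1.218)
t=3.250: state=(1.379, 1.077)
t=3.500: state=(1.568, 0.978)
t=3.750: state=(1.806, 0.919)
t=4.000: state=(2.096, 0.901)
t=4.250: state=(2.429, 0.930)
t=4.500: state=(2.787, 1.016)
t=4.750: state=(3.131, 1.175)
t=5.000: state=(3.392, 1.430)
t=5.250: state=(3.481, 1.791)
t=5.500: state=(3.323, 2.233)
t=5.750: state=(2.933, 2.661)
t=6.000: state=(2.427, 2.941)
t=6.250: state=(1.949, 2.997)
t=6.500: state=(1.579, 2.850)
t=6.550: state=(1.520, 2.802)
largest grid value and its neighbours: x(0.190)=3.48186, x(0.200)=3.48199, x(0.210)=3.48173
parabola through these three points peaks at t≈0.198 with x≈3.48200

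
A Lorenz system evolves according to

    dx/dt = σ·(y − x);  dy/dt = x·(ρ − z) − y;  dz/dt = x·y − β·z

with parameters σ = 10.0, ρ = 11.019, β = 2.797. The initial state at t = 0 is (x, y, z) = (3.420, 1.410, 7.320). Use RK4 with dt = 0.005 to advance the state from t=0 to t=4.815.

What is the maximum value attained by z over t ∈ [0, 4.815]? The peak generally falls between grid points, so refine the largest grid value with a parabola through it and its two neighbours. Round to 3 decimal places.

max z = 13.425

t=0.000: state=(3.420, 1.410, 7.320)
step 1 (dt=0.005): k1=(-20.100, 11.241, -15.652), k2=(-19.316, 11.158, -15.519), k3=(-19.338, 11.165, -15.517), k4=(-18.575, 11.085, -15.386); state += dt/6·(k1+2k2+2k3+k4)
t=0.005: state=(3.323, 1.466, 7.242)
t=0.010: state=(3.234, 1.521, 7.166)
t=0.015: state=(3.152, 1.575, 7.091)
continuing one RK4 step at a time; state shown every 40 steps (Δt=0.2):
t=0.200: state=(2.885, 3.591, 5.244)
t=0.400: state=(5.314, 6.913, 6.411)
t=0.600: state=(7.645, 7.716, 12.024)
t=0.800: state=(5.406, 3.829, 12.644)
t=1.000: state=(3.447, 3.134, 9.257)
t=1.200: state=(3.834, 4.454, 7.309)
t=1.400: state=(5.590, 6.572, 8.304)
t=1.600: state=(6.681, 6.535, 11.466)
t=1.800: state=(5.305, 4.427, 11.531)
t=2.000: state=(4.207, 4.059, 9.446)
t=2.200: state=(4.610, 5.095, 8.419)
t=2.400: state=(5.743, 6.243, 9.467)
t=2.600: state=(6.035, 5.778, 11.087)
t=2.800: state=(5.138, 4.677, 10.723)
t=3.000: state=(4.650, 4.653, 9.483)
t=3.200: state=(5.058, 5.402, 9.139)
t=3.400: state=(5.690, 5.885, 10.000)
t=3.600: state=(5.635, 5.407, 10.708)
t=3.800: state=(5.096, 4.873, 10.269)
t=4.000: state=(4.938, 5.008, 9.588)
t=4.200: state=(5.270, 5.482, 9.594)
t=4.400: state=(5.568, 5.611, 10.172)
t=4.600: state=(5.419, 5.260, 10.412)
t=4.800: state=(5.125, 5.032, 10.053)
t=4.815: state=(5.112, 5.033, 10.018)
largest grid value and its neighbours: z(0.700)=13.41889, z(0.705)=13.42448, z(0.710)=13.42434
parabola through these three points peaks at t≈0.707 with z≈13.42513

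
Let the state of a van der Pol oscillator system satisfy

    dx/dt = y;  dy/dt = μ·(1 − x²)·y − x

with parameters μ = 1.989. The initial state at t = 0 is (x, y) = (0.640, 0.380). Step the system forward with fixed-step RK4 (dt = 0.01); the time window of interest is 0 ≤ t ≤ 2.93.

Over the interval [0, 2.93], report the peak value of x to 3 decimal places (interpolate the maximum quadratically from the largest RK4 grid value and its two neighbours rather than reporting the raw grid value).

max x = 0.803

t=0.000: state=(0.640, 0.380)
step 1 (dt=0.01): k1=(0.380, -0.194), k2=(0.379, -0.199), k3=(0.379, -0.199), k4=(0.378, -0.204); state += dt/6·(k1+2k2+2k3+k4)
t=0.010: state=(0.644, 0.378)
t=0.020: state=(0.648, 0.376)
t=0.030: state=(0.651, 0.374)
continuing one RK4 step at a time; state shown every 10 steps (Δt=0.1):
t=0.100: state=(0.677, 0.356)
t=0.200: state=(0.711, 0.321)
t=0.300: state=(0.741, 0.277)
t=0.400: state=(0.766, 0.223)
t=0.500: state=(0.785, 0.161)
t=0.600: state=(0.798, 0.091)
t=0.700: state=(0.803, 0.015)
t=0.800: state=(0.800, -0.067)
t=0.900: state=(0.789, -0.155)
t=1.000: state=(0.769, -0.249)
t=1.100: state=(0.739, -0.350)
t=1.200: state=(0.699, -0.461)
t=1.300: state=(0.647, -0.585)
t=1.400: state=(0.581, -0.728)
t=1.500: state=(0.500, -0.896)
t=1.600: state=(0.401, -1.098)
t=1.700: state=(0.279, -1.346)
t=1.800: state=(0.130, -1.651)
t=1.900: state=(-0.053, -2.018)
t=2.000: state=(-0.275, -2.430)
t=2.100: state=(-0.539, -2.823)
t=2.200: state=(-0.835, -3.062)
t=2.300: state=(-1.140, -2.974)
t=2.400: state=(-1.416, -2.494)
t=2.500: state=(-1.631, -1.776)
t=2.600: state=(-1.772, -1.072)
t=2.700: state=(-1.851, -0.533)
t=2.800: state=(-1.885, -0.177)
t=2.900: state=(-1.891, 0.042)
t=2.930: state=(-1.889, 0.088)
largest grid value and its neighbours: x(0.710)=0.80317, x(0.720)=0.80320, x(0.730)=0.80315
parabola through these three points peaks at t≈0.718 with x≈0.80320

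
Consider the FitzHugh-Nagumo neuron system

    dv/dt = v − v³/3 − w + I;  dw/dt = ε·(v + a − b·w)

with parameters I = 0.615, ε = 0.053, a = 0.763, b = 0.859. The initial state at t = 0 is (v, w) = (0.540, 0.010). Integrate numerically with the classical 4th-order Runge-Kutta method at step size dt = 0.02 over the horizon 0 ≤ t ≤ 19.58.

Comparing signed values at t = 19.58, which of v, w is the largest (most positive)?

largest component: w

t=0.000: state=(0.540, 0.010)
step 1 (dt=0.02): k1=(1.093, 0.069), k2=(1.100, 0.069), k3=(1.100, 0.069), k4=(1.106, 0.070); state += dt/6·(k1+2k2+2k3+k4)
t=0.020: state=(0.562, 0.011)
t=0.040: state=(0.584, 0.013)
t=0.060: state=(0.607, 0.014)
continuing one RK4 step at a time; state shown every 50 steps (Δt=1):
t=1.000: state=(1.633, 0.107)
t=2.000: state=(1.889, 0.236)
t=3.000: state=(1.865, 0.363)
t=4.000: state=(1.817, 0.482)
t=5.000: state=(1.767, 0.592)
t=6.000: state=(1.717, 0.696)
t=7.000: state=(1.666, 0.792)
t=8.000: state=(1.613, 0.881)
t=9.000: state=(1.560, 0.964)
t=10.000: state=(1.505, 1.040)
t=11.000: state=(1.448, 1.110)
t=12.000: state=(1.388, 1.173)
t=13.000: state=(1.324, 1.231)
t=14.000: state=(1.256, 1.282)
t=15.000: state=(1.180, 1.328)
t=16.000: state=(1.093, 1.367)
t=17.000: state=(0.988, 1.400)
t=18.000: state=(0.849, 1.425)
t=19.000: state=(0.638, 1.440)
t=19.580: state=(0.443, 1.442)
compare at T: v=0.443, w=1.442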